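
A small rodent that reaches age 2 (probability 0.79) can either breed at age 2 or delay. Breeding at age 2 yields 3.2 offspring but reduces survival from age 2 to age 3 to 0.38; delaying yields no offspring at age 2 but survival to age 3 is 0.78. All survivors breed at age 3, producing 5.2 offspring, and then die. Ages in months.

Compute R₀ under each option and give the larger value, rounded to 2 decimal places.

4.09

breed at age 2: R₀ = 0.79 × (3.2 + 0.38 × 5.2) = 0.79 × 5.1760 = 4.0890
delay to age 3: R₀ = 0.79 × (0.78 × 5.2) = 0.79 × 4.0560 = 3.2042
Higher: breed at age 2 (4.0890).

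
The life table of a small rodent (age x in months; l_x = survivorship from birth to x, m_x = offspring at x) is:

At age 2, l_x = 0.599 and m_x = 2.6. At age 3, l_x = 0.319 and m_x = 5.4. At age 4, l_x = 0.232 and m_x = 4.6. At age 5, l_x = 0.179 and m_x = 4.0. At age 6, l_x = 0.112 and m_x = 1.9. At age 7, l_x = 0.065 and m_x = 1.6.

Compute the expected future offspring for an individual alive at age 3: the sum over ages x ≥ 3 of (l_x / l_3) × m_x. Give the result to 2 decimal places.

l_3 = 0.319. Conditional survival from age 3 to x is l_x / l_3.
  x=3: (0.319/0.319) × 5.4 = 5.4000
  x=4: (0.232/0.319) × 4.6 = 3.3455
  x=5: (0.179/0.319) × 4.0 = 2.2445
  x=6: (0.112/0.319) × 1.9 = 0.6671
  x=7: (0.065/0.319) × 1.6 = 0.3260
Sum = 5.4000 + 3.3455 + 2.2445 + 0.6671 + 0.3260 = 11.9831

11.98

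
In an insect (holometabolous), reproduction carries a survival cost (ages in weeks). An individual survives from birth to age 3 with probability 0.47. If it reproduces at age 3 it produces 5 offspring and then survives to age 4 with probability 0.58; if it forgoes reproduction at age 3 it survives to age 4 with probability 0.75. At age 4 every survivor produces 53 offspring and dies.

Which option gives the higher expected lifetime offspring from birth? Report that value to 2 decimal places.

breed at age 3: R₀ = 0.47 × (5 + 0.58 × 53) = 0.47 × 35.7400 = 16.7978
delay to age 4: R₀ = 0.47 × (0.75 × 53) = 0.47 × 39.7500 = 18.6825
Higher: delay to age 4 (18.6825).

18.68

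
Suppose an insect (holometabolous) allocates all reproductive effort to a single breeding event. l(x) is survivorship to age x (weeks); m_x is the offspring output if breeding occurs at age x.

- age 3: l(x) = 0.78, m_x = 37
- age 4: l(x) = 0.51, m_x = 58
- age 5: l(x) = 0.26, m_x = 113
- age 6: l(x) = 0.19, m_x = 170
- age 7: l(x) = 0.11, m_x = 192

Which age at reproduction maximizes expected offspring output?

6

Expected offspring if breeding at age x = l(x) × m_x:
  age 3: 0.78 × 37 = 28.860
  age 4: 0.51 × 58 = 29.580
  age 5: 0.26 × 113 = 29.380
  age 6: 0.19 × 170 = 32.300
  age 7: 0.11 × 192 = 21.120
Maximum at age 6 (32.300).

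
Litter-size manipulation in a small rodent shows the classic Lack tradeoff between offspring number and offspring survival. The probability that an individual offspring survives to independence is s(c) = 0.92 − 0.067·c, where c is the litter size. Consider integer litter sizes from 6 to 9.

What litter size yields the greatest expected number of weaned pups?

Expected weaned pups = c × s(c):
  c=6: 6 × 0.518 = 3.108
  c=7: 7 × 0.451 = 3.157
  c=8: 8 × 0.384 = 3.072
  c=9: 9 × 0.317 = 2.853
Maximum at c = 7 (3.157 weaned pups).

7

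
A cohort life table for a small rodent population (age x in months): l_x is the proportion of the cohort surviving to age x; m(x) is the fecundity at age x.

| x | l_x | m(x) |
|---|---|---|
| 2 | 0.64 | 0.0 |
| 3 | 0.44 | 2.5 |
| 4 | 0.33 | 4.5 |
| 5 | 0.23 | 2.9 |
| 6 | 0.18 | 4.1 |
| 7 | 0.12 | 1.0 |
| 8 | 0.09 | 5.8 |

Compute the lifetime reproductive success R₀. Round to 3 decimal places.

4.632

R₀ = Σ l_x m(x):
  age 2: 0.64 × 0.0 = 0.0000
  age 3: 0.44 × 2.5 = 1.1000
  age 4: 0.33 × 4.5 = 1.4850
  age 5: 0.23 × 2.9 = 0.6670
  age 6: 0.18 × 4.1 = 0.7380
  age 7: 0.12 × 1.0 = 0.1200
  age 8: 0.09 × 5.8 = 0.5220
R₀ = 0.0000 + 1.1000 + 1.4850 + 0.6670 + 0.7380 + 0.1200 + 0.5220 = 4.6320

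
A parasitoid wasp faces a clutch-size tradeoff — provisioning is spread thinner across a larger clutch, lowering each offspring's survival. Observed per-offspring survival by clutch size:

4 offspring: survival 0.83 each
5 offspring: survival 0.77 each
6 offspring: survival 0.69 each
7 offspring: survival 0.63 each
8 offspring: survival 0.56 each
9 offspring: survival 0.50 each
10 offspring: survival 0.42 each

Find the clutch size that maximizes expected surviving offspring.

Expected surviving offspring = c × s(c):
  c=4: 4 × 0.83 = 3.320
  c=5: 5 × 0.77 = 3.850
  c=6: 6 × 0.69 = 4.140
  c=7: 7 × 0.63 = 4.410
  c=8: 8 × 0.56 = 4.480
  c=9: 9 × 0.50 = 4.500
  c=10: 10 × 0.42 = 4.200
Maximum at c = 9 (4.500 surviving offspring).

9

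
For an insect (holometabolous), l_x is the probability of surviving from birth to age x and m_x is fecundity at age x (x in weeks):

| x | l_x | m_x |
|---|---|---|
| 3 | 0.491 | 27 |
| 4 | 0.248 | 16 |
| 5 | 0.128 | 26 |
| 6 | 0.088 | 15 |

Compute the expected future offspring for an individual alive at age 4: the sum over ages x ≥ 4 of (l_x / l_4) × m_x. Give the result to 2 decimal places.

34.74

l_4 = 0.248. Conditional survival from age 4 to x is l_x / l_4.
  x=4: (0.248/0.248) × 16 = 16.0000
  x=5: (0.128/0.248) × 26 = 13.4194
  x=6: (0.088/0.248) × 15 = 5.3226
Sum = 16.0000 + 13.4194 + 5.3226 = 34.7419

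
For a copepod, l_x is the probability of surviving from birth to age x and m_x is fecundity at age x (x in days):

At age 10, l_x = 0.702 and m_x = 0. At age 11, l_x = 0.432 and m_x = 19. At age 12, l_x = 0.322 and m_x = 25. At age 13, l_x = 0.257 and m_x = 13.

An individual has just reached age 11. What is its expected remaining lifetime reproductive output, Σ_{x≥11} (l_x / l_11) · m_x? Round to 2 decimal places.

45.37

l_11 = 0.432. Conditional survival from age 11 to x is l_x / l_11.
  x=11: (0.432/0.432) × 19 = 19.0000
  x=12: (0.322/0.432) × 25 = 18.6343
  x=13: (0.257/0.432) × 13 = 7.7338
Sum = 19.0000 + 18.6343 + 7.7338 = 45.3681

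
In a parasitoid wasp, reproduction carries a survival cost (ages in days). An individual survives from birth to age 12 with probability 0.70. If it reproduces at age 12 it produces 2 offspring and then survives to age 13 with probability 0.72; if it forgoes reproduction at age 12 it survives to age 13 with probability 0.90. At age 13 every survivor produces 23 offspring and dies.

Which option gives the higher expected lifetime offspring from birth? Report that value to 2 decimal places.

breed at age 12: R₀ = 0.70 × (2 + 0.72 × 23) = 0.70 × 18.5600 = 12.9920
delay to age 13: R₀ = 0.70 × (0.90 × 23) = 0.70 × 20.7000 = 14.4900
Higher: delay to age 13 (14.4900).

14.49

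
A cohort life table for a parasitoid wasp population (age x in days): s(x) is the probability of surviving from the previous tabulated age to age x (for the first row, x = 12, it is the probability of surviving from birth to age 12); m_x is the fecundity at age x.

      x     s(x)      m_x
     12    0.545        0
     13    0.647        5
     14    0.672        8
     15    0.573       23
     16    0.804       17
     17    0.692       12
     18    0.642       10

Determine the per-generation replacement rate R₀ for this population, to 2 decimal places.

10.03

Survivorship from birth: l_x = s_12·s_13·…·s_x.
  l_12 = 0.54500
  l_13 = 0.35262
  l_14 = 0.23696
  l_15 = 0.13578
  l_16 = 0.10916
  l_17 = 0.07554
  l_18 = 0.04850
R₀ = Σ l_x m_x:
  age 12: 0.54500 × 0 = 0.0000
  age 13: 0.35262 × 5 = 1.7631
  age 14: 0.23696 × 8 = 1.8957
  age 15: 0.13578 × 23 = 3.1229
  age 16: 0.10916 × 17 = 1.8557
  age 17: 0.07554 × 12 = 0.9065
  age 18: 0.04850 × 10 = 0.4850
R₀ = 0.0000 + 1.7631 + 1.8957 + 3.1229 + 1.8557 + 0.9065 + 0.4850 = 10.0289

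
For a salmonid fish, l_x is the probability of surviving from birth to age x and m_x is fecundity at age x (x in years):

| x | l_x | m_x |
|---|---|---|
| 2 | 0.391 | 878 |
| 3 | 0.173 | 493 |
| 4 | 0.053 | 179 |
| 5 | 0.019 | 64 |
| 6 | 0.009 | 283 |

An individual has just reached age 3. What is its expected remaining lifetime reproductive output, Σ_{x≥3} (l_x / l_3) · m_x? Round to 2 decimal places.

569.59

l_3 = 0.173. Conditional survival from age 3 to x is l_x / l_3.
  x=3: (0.173/0.173) × 493 = 493.0000
  x=4: (0.053/0.173) × 179 = 54.8382
  x=5: (0.019/0.173) × 64 = 7.0289
  x=6: (0.009/0.173) × 283 = 14.7225
Sum = 493.0000 + 54.8382 + 7.0289 + 14.7225 = 569.5896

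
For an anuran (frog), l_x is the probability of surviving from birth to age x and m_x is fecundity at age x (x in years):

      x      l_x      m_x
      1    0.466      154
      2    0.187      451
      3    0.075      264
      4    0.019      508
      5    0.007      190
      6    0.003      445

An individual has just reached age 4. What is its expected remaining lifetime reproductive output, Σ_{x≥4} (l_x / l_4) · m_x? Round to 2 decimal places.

648.26

l_4 = 0.019. Conditional survival from age 4 to x is l_x / l_4.
  x=4: (0.019/0.019) × 508 = 508.0000
  x=5: (0.007/0.019) × 190 = 70.0000
  x=6: (0.003/0.019) × 445 = 70.2632
Sum = 508.0000 + 70.0000 + 70.2632 = 648.2632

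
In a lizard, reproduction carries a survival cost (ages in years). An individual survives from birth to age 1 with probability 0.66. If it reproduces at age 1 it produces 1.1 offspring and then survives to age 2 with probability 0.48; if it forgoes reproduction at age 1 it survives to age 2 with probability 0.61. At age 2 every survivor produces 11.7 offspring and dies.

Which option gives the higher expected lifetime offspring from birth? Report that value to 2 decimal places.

4.71

breed at age 1: R₀ = 0.66 × (1.1 + 0.48 × 11.7) = 0.66 × 6.7160 = 4.4326
delay to age 2: R₀ = 0.66 × (0.61 × 11.7) = 0.66 × 7.1370 = 4.7104
Higher: delay to age 2 (4.7104).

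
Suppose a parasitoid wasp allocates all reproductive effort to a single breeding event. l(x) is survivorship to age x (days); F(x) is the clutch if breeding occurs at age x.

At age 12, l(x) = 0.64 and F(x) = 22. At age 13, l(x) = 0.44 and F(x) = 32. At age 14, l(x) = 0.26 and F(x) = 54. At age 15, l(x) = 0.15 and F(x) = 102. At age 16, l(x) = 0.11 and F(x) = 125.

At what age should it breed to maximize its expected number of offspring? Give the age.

Expected offspring if breeding at age x = l(x) × F(x):
  age 12: 0.64 × 22 = 14.080
  age 13: 0.44 × 32 = 14.080
  age 14: 0.26 × 54 = 14.040
  age 15: 0.15 × 102 = 15.300
  age 16: 0.11 × 125 = 13.750
Maximum at age 15 (15.300).

15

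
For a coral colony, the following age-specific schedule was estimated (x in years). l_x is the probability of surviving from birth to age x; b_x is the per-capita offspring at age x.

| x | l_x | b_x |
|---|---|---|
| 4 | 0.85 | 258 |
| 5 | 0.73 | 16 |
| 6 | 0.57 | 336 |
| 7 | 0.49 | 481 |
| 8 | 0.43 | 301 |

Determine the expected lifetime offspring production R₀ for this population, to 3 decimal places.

R₀ = Σ l_x b_x:
  age 4: 0.85 × 258 = 219.3000
  age 5: 0.73 × 16 = 11.6800
  age 6: 0.57 × 336 = 191.5200
  age 7: 0.49 × 481 = 235.6900
  age 8: 0.43 × 301 = 129.4300
R₀ = 219.3000 + 11.6800 + 191.5200 + 235.6900 + 129.4300 = 787.6200

787.620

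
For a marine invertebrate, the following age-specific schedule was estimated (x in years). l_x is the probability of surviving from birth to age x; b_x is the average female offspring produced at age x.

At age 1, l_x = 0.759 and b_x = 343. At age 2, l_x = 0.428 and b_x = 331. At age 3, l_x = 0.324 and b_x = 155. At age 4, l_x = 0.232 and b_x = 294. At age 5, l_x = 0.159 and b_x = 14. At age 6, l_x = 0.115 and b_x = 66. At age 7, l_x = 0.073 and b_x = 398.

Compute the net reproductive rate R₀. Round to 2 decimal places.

559.30

R₀ = Σ l_x b_x:
  age 1: 0.759 × 343 = 260.3370
  age 2: 0.428 × 331 = 141.6680
  age 3: 0.324 × 155 = 50.2200
  age 4: 0.232 × 294 = 68.2080
  age 5: 0.159 × 14 = 2.2260
  age 6: 0.115 × 66 = 7.5900
  age 7: 0.073 × 398 = 29.0540
R₀ = 260.3370 + 141.6680 + 50.2200 + 68.2080 + 2.2260 + 7.5900 + 29.0540 = 559.3030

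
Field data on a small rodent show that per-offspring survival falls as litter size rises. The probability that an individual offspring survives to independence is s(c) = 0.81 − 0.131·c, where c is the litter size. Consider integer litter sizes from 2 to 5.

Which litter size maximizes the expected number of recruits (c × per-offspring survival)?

Expected recruits = c × s(c):
  c=2: 2 × 0.548 = 1.096
  c=3: 3 × 0.417 = 1.251
  c=4: 4 × 0.286 = 1.144
  c=5: 5 × 0.155 = 0.775
Maximum at c = 3 (1.251 recruits).

3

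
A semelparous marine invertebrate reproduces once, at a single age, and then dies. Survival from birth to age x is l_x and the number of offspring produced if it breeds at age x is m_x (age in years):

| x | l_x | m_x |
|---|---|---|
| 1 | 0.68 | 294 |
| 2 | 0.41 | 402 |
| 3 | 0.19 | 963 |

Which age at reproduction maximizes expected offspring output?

Expected offspring if breeding at age x = l_x × m_x:
  age 1: 0.68 × 294 = 199.920
  age 2: 0.41 × 402 = 164.820
  age 3: 0.19 × 963 = 182.970
Maximum at age 1 (199.920).

1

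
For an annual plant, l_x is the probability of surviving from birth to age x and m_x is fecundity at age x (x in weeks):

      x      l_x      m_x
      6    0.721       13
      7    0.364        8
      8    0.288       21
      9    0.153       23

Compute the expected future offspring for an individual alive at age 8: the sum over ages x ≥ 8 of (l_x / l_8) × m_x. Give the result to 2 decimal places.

l_8 = 0.288. Conditional survival from age 8 to x is l_x / l_8.
  x=8: (0.288/0.288) × 21 = 21.0000
  x=9: (0.153/0.288) × 23 = 12.2188
Sum = 21.0000 + 12.2188 = 33.2188

33.22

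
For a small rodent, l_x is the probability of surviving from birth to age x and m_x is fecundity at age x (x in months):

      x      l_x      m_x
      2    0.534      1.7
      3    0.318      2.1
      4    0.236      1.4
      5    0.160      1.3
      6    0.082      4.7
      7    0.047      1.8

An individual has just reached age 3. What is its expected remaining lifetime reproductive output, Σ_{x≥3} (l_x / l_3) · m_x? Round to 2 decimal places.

5.27

l_3 = 0.318. Conditional survival from age 3 to x is l_x / l_3.
  x=3: (0.318/0.318) × 2.1 = 2.1000
  x=4: (0.236/0.318) × 1.4 = 1.0390
  x=5: (0.160/0.318) × 1.3 = 0.6541
  x=6: (0.082/0.318) × 4.7 = 1.2119
  x=7: (0.047/0.318) × 1.8 = 0.2660
Sum = 2.1000 + 1.0390 + 0.6541 + 1.2119 + 0.2660 = 5.2711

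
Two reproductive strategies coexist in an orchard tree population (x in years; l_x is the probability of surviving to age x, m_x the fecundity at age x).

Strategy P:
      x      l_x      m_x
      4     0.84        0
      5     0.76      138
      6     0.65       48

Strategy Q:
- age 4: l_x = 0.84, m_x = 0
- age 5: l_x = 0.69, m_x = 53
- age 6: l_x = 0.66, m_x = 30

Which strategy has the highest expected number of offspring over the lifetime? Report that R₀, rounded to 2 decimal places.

136.08

Strategy P: R₀ = 0.84×0 + 0.76×138 + 0.65×48 = 136.0800
Strategy Q: R₀ = 0.84×0 + 0.69×53 + 0.66×30 = 56.3700
Highest R₀: strategy P with 136.0800.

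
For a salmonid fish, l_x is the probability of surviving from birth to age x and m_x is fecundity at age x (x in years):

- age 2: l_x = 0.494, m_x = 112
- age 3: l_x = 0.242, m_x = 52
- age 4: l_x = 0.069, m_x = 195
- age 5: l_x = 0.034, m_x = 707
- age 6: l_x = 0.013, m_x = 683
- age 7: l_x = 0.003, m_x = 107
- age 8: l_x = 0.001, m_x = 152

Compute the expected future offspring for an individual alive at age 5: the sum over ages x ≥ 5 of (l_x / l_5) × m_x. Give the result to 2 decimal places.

982.06

l_5 = 0.034. Conditional survival from age 5 to x is l_x / l_5.
  x=5: (0.034/0.034) × 707 = 707.0000
  x=6: (0.013/0.034) × 683 = 261.1471
  x=7: (0.003/0.034) × 107 = 9.4412
  x=8: (0.001/0.034) × 152 = 4.4706
Sum = 707.0000 + 261.1471 + 9.4412 + 4.4706 = 982.0588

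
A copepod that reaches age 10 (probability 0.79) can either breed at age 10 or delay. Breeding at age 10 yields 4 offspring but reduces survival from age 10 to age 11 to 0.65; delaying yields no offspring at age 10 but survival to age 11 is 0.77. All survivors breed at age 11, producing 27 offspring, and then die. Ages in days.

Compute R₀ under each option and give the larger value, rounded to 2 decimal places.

17.02

breed at age 10: R₀ = 0.79 × (4 + 0.65 × 27) = 0.79 × 21.5500 = 17.0245
delay to age 11: R₀ = 0.79 × (0.77 × 27) = 0.79 × 20.7900 = 16.4241
Higher: breed at age 10 (17.0245).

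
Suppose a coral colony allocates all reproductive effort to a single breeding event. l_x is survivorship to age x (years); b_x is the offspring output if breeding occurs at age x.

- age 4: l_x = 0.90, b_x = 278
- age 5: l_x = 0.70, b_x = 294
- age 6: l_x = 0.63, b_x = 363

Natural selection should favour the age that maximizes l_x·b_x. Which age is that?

4

Expected offspring if breeding at age x = l_x × b_x:
  age 4: 0.90 × 278 = 250.200
  age 5: 0.70 × 294 = 205.800
  age 6: 0.63 × 363 = 228.690
Maximum at age 4 (250.200).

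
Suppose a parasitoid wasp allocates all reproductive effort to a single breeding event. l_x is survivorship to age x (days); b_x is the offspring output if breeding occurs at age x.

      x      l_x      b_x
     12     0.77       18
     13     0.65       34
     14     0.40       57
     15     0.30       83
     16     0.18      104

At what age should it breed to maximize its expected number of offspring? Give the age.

Expected offspring if breeding at age x = l_x × b_x:
  age 12: 0.77 × 18 = 13.860
  age 13: 0.65 × 34 = 22.100
  age 14: 0.40 × 57 = 22.800
  age 15: 0.30 × 83 = 24.900
  age 16: 0.18 × 104 = 18.720
Maximum at age 15 (24.900).

15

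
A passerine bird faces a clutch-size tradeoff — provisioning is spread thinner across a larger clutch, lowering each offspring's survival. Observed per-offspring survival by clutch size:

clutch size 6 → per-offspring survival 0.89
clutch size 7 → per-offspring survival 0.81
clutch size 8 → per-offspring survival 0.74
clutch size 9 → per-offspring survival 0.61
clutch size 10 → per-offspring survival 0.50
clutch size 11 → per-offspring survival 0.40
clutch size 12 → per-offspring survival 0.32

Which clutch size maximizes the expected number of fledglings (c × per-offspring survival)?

Expected fledglings = c × s(c):
  c=6: 6 × 0.89 = 5.340
  c=7: 7 × 0.81 = 5.670
  c=8: 8 × 0.74 = 5.920
  c=9: 9 × 0.61 = 5.490
  c=10: 10 × 0.50 = 5.000
  c=11: 11 × 0.40 = 4.400
  c=12: 12 × 0.32 = 3.840
Maximum at c = 8 (5.920 fledglings).

8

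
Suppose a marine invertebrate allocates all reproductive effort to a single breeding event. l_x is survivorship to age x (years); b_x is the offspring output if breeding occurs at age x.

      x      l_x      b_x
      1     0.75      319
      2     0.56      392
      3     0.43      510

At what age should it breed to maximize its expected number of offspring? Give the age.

Expected offspring if breeding at age x = l_x × b_x:
  age 1: 0.75 × 319 = 239.250
  age 2: 0.56 × 392 = 219.520
  age 3: 0.43 × 510 = 219.300
Maximum at age 1 (239.250).

1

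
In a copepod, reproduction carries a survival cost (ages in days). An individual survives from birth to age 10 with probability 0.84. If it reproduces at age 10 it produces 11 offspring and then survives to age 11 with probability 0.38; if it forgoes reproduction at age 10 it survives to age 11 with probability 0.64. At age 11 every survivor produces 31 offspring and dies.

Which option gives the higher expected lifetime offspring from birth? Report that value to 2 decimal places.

19.14

breed at age 10: R₀ = 0.84 × (11 + 0.38 × 31) = 0.84 × 22.7800 = 19.1352
delay to age 11: R₀ = 0.84 × (0.64 × 31) = 0.84 × 19.8400 = 16.6656
Higher: breed at age 10 (19.1352).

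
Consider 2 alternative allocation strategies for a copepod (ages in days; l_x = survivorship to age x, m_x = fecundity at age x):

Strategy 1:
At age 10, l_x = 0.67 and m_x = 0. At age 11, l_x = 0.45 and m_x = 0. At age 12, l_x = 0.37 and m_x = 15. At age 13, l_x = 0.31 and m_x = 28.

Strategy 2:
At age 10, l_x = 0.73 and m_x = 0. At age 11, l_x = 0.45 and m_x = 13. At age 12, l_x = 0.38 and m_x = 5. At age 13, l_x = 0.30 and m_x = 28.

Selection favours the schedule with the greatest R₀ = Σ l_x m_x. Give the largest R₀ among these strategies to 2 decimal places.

Strategy 1: R₀ = 0.67×0 + 0.45×0 + 0.37×15 + 0.31×28 = 14.2300
Strategy 2: R₀ = 0.73×0 + 0.45×13 + 0.38×5 + 0.30×28 = 16.1500
Highest R₀: strategy 2 with 16.1500.

16.15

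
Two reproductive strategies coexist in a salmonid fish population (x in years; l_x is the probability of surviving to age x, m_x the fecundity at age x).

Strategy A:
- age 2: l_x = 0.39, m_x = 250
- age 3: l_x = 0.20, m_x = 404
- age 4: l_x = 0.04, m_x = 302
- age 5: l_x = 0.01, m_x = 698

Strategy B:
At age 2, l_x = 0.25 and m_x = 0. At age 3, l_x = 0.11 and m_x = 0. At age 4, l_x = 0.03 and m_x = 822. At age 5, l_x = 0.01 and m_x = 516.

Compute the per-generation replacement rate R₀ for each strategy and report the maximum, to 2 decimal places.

197.36

Strategy A: R₀ = 0.39×250 + 0.20×404 + 0.04×302 + 0.01×698 = 197.3600
Strategy B: R₀ = 0.25×0 + 0.11×0 + 0.03×822 + 0.01×516 = 29.8200
Highest R₀: strategy A with 197.3600.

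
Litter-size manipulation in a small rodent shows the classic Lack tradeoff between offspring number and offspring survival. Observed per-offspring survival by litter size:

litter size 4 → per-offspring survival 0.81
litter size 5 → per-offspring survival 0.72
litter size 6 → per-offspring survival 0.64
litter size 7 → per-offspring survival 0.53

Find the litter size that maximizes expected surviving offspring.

6

Expected surviving offspring = c × s(c):
  c=4: 4 × 0.81 = 3.240
  c=5: 5 × 0.72 = 3.600
  c=6: 6 × 0.64 = 3.840
  c=7: 7 × 0.53 = 3.710
Maximum at c = 6 (3.840 surviving offspring).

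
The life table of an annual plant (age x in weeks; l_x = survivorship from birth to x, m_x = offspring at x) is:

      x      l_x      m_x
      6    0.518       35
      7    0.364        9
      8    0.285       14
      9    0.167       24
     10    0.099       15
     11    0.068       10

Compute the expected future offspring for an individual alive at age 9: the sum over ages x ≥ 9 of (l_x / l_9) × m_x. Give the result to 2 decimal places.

l_9 = 0.167. Conditional survival from age 9 to x is l_x / l_9.
  x=9: (0.167/0.167) × 24 = 24.0000
  x=10: (0.099/0.167) × 15 = 8.8922
  x=11: (0.068/0.167) × 10 = 4.0719
Sum = 24.0000 + 8.8922 + 4.0719 = 36.9641

36.96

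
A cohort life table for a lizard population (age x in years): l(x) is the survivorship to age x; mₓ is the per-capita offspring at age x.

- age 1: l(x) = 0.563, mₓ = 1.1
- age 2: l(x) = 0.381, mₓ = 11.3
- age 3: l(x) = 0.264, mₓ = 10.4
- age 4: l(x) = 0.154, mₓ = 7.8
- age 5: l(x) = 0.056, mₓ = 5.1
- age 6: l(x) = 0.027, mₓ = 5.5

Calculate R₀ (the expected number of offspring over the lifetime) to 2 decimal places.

R₀ = Σ l(x) mₓ:
  age 1: 0.563 × 1.1 = 0.6193
  age 2: 0.381 × 11.3 = 4.3053
  age 3: 0.264 × 10.4 = 2.7456
  age 4: 0.154 × 7.8 = 1.2012
  age 5: 0.056 × 5.1 = 0.2856
  age 6: 0.027 × 5.5 = 0.1485
R₀ = 0.6193 + 4.3053 + 2.7456 + 1.2012 + 0.2856 + 0.1485 = 9.3055

9.31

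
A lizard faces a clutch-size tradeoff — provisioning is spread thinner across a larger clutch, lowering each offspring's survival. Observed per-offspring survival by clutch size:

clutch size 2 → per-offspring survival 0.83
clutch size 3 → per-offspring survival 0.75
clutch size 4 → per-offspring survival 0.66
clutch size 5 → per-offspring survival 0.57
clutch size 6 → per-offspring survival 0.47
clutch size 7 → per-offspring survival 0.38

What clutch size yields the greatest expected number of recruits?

5

Expected recruits = c × s(c):
  c=2: 2 × 0.83 = 1.660
  c=3: 3 × 0.75 = 2.250
  c=4: 4 × 0.66 = 2.640
  c=5: 5 × 0.57 = 2.850
  c=6: 6 × 0.47 = 2.820
  c=7: 7 × 0.38 = 2.660
Maximum at c = 5 (2.850 recruits).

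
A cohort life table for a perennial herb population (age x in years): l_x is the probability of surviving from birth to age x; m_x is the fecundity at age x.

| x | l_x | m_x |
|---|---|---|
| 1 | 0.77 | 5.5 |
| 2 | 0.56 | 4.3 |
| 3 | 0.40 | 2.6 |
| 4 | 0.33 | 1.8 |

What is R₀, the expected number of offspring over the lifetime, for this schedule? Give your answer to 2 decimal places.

R₀ = Σ l_x m_x:
  age 1: 0.77 × 5.5 = 4.2350
  age 2: 0.56 × 4.3 = 2.4080
  age 3: 0.40 × 2.6 = 1.0400
  age 4: 0.33 × 1.8 = 0.5940
R₀ = 4.2350 + 2.4080 + 1.0400 + 0.5940 = 8.2770

8.28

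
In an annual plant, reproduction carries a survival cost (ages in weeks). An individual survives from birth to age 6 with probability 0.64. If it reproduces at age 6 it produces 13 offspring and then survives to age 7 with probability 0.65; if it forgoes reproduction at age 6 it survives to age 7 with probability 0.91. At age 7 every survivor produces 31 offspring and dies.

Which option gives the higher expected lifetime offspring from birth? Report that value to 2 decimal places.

21.22

breed at age 6: R₀ = 0.64 × (13 + 0.65 × 31) = 0.64 × 33.1500 = 21.2160
delay to age 7: R₀ = 0.64 × (0.91 × 31) = 0.64 × 28.2100 = 18.0544
Higher: breed at age 6 (21.2160).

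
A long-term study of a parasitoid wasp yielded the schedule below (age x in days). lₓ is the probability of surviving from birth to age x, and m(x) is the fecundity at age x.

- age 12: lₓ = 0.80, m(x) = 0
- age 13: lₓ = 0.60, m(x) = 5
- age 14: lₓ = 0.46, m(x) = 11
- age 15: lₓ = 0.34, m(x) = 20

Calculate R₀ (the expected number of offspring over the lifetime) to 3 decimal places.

14.860

R₀ = Σ lₓ m(x):
  age 12: 0.80 × 0 = 0.0000
  age 13: 0.60 × 5 = 3.0000
  age 14: 0.46 × 11 = 5.0600
  age 15: 0.34 × 20 = 6.8000
R₀ = 0.0000 + 3.0000 + 5.0600 + 6.8000 = 14.8600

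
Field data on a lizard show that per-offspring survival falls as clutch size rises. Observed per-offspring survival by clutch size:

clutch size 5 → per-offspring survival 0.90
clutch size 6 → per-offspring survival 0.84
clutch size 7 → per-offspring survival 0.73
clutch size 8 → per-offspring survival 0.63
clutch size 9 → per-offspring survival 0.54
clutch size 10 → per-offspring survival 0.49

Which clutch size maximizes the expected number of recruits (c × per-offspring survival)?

Expected recruits = c × s(c):
  c=5: 5 × 0.90 = 4.500
  c=6: 6 × 0.84 = 5.040
  c=7: 7 × 0.73 = 5.110
  c=8: 8 × 0.63 = 5.040
  c=9: 9 × 0.54 = 4.860
  c=10: 10 × 0.49 = 4.900
Maximum at c = 7 (5.110 recruits).

7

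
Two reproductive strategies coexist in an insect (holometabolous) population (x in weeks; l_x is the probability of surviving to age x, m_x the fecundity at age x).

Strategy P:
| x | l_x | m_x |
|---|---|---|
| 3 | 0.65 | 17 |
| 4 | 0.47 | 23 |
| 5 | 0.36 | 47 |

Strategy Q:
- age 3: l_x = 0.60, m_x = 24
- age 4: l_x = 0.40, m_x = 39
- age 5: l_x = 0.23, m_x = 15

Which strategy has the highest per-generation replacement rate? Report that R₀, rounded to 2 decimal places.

38.78

Strategy P: R₀ = 0.65×17 + 0.47×23 + 0.36×47 = 38.7800
Strategy Q: R₀ = 0.60×24 + 0.40×39 + 0.23×15 = 33.4500
Highest R₀: strategy P with 38.7800.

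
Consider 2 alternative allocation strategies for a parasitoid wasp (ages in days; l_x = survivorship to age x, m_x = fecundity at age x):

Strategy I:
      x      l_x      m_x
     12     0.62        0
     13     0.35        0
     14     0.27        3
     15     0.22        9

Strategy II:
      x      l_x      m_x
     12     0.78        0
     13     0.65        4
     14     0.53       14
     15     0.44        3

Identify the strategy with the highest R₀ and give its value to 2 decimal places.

Strategy I: R₀ = 0.62×0 + 0.35×0 + 0.27×3 + 0.22×9 = 2.7900
Strategy II: R₀ = 0.78×0 + 0.65×4 + 0.53×14 + 0.44×3 = 11.3400
Highest R₀: strategy II with 11.3400.

11.34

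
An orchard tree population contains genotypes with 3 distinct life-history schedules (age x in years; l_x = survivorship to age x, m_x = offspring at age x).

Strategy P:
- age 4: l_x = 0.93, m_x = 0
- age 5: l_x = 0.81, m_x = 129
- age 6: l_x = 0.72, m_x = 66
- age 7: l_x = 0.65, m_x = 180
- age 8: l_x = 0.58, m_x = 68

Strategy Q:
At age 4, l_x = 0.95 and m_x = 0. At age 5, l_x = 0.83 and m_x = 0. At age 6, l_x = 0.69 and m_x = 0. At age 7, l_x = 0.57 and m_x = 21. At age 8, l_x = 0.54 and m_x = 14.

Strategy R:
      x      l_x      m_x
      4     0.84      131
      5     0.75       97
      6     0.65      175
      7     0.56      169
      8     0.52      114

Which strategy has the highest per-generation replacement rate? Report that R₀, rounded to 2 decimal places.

450.46

Strategy P: R₀ = 0.93×0 + 0.81×129 + 0.72×66 + 0.65×180 + 0.58×68 = 308.4500
Strategy Q: R₀ = 0.95×0 + 0.83×0 + 0.69×0 + 0.57×21 + 0.54×14 = 19.5300
Strategy R: R₀ = 0.84×131 + 0.75×97 + 0.65×175 + 0.56×169 + 0.52×114 = 450.4600
Highest R₀: strategy R with 450.4600.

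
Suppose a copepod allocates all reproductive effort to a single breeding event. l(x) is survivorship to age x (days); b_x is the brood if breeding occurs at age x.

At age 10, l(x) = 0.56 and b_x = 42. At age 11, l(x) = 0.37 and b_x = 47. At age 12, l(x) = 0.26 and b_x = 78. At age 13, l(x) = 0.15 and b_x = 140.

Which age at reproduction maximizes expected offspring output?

10

Expected offspring if breeding at age x = l(x) × b_x:
  age 10: 0.56 × 42 = 23.520
  age 11: 0.37 × 47 = 17.390
  age 12: 0.26 × 78 = 20.280
  age 13: 0.15 × 140 = 21.000
Maximum at age 10 (23.520).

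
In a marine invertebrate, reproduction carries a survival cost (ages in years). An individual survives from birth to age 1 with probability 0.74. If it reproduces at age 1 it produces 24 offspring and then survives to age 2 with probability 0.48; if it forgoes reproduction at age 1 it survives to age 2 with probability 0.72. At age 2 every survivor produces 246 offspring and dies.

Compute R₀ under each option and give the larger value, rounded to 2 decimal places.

breed at age 1: R₀ = 0.74 × (24 + 0.48 × 246) = 0.74 × 142.0800 = 105.1392
delay to age 2: R₀ = 0.74 × (0.72 × 246) = 0.74 × 177.1200 = 131.0688
Higher: delay to age 2 (131.0688).

131.07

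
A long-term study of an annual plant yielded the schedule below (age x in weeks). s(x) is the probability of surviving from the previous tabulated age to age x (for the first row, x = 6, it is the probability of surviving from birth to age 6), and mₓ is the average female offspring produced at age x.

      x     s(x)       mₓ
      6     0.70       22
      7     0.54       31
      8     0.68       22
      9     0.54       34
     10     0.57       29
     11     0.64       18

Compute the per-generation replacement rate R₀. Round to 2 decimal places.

Survivorship from birth: l_x = s_6·s_7·…·s_x.
  l_6 = 0.70000
  l_7 = 0.37800
  l_8 = 0.25704
  l_9 = 0.13880
  l_10 = 0.07912
  l_11 = 0.05063
R₀ = Σ l_x mₓ:
  age 6: 0.70000 × 22 = 15.4000
  age 7: 0.37800 × 31 = 11.7180
  age 8: 0.25704 × 22 = 5.6549
  age 9: 0.13880 × 34 = 4.7192
  age 10: 0.07912 × 29 = 2.2945
  age 11: 0.05063 × 18 = 0.9113
R₀ = 15.4000 + 11.7180 + 5.6549 + 4.7192 + 2.2945 + 0.9113 = 40.6979

40.70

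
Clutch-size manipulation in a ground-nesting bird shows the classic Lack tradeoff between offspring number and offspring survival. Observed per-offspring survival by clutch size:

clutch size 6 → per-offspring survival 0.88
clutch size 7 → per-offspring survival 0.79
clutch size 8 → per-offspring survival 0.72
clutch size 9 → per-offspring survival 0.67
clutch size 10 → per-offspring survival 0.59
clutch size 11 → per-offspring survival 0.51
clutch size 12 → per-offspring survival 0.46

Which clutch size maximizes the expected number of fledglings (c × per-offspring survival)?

9

Expected fledglings = c × s(c):
  c=6: 6 × 0.88 = 5.280
  c=7: 7 × 0.79 = 5.530
  c=8: 8 × 0.72 = 5.760
  c=9: 9 × 0.67 = 6.030
  c=10: 10 × 0.59 = 5.900
  c=11: 11 × 0.51 = 5.610
  c=12: 12 × 0.46 = 5.520
Maximum at c = 9 (6.030 fledglings).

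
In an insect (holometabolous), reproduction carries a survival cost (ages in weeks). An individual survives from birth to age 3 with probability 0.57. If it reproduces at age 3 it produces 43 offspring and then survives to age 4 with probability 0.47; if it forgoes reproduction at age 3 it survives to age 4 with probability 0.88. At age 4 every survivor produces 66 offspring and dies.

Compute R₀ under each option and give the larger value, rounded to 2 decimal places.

breed at age 3: R₀ = 0.57 × (43 + 0.47 × 66) = 0.57 × 74.0200 = 42.1914
delay to age 4: R₀ = 0.57 × (0.88 × 66) = 0.57 × 58.0800 = 33.1056
Higher: breed at age 3 (42.1914).

42.19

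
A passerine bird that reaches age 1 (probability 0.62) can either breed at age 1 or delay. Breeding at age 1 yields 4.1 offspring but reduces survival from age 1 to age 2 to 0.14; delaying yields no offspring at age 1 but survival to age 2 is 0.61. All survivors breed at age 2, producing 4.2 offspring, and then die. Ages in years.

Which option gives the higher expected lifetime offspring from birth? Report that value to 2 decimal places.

2.91

breed at age 1: R₀ = 0.62 × (4.1 + 0.14 × 4.2) = 0.62 × 4.6880 = 2.9066
delay to age 2: R₀ = 0.62 × (0.61 × 4.2) = 0.62 × 2.5620 = 1.5884
Higher: breed at age 1 (2.9066).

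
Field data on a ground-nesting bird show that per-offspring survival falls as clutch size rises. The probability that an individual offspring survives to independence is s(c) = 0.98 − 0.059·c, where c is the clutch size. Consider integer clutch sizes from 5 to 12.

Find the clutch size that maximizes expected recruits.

Expected recruits = c × s(c):
  c=5: 5 × 0.685 = 3.425
  c=6: 6 × 0.626 = 3.756
  c=7: 7 × 0.567 = 3.969
  c=8: 8 × 0.508 = 4.064
  c=9: 9 × 0.449 = 4.041
  c=10: 10 × 0.390 = 3.900
  c=11: 11 × 0.331 = 3.641
  c=12: 12 × 0.272 = 3.264
Maximum at c = 8 (4.064 recruits).

8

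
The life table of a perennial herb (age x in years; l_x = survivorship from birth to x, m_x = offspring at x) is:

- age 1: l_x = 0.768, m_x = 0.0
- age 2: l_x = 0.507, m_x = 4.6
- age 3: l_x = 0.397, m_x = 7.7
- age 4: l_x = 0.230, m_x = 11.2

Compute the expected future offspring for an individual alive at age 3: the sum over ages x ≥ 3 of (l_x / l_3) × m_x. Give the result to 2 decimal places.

l_3 = 0.397. Conditional survival from age 3 to x is l_x / l_3.
  x=3: (0.397/0.397) × 7.7 = 7.7000
  x=4: (0.230/0.397) × 11.2 = 6.4887
Sum = 7.7000 + 6.4887 = 14.1887

14.19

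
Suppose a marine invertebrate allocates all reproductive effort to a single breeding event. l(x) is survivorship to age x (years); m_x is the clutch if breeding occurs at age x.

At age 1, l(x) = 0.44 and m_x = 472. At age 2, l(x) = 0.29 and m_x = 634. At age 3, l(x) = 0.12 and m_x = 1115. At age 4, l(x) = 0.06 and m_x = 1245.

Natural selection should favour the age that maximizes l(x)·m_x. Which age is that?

Expected offspring if breeding at age x = l(x) × m_x:
  age 1: 0.44 × 472 = 207.680
  age 2: 0.29 × 634 = 183.860
  age 3: 0.12 × 1115 = 133.800
  age 4: 0.06 × 1245 = 74.700
Maximum at age 1 (207.680).

1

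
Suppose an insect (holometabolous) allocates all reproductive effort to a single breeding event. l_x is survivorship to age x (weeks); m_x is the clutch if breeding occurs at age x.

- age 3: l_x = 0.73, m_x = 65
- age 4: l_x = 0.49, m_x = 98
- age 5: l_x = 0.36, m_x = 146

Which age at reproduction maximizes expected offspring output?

Expected offspring if breeding at age x = l_x × m_x:
  age 3: 0.73 × 65 = 47.450
  age 4: 0.49 × 98 = 48.020
  age 5: 0.36 × 146 = 52.560
Maximum at age 5 (52.560).

5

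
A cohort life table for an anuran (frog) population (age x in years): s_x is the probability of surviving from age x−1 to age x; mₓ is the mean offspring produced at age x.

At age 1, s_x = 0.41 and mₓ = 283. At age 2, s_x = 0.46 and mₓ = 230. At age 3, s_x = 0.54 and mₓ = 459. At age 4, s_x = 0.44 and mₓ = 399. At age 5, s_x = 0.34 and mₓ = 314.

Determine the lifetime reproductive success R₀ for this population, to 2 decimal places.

Survivorship from birth: l_x = s_1·s_2·…·s_x.
  l_1 = 0.41000
  l_2 = 0.18860
  l_3 = 0.10184
  l_4 = 0.04481
  l_5 = 0.01524
R₀ = Σ l_x mₓ:
  age 1: 0.41000 × 283 = 116.0300
  age 2: 0.18860 × 230 = 43.3780
  age 3: 0.10184 × 459 = 46.7446
  age 4: 0.04481 × 399 = 17.8792
  age 5: 0.01524 × 314 = 4.7854
R₀ = 116.0300 + 43.3780 + 46.7446 + 17.8792 + 4.7854 = 228.8171

228.82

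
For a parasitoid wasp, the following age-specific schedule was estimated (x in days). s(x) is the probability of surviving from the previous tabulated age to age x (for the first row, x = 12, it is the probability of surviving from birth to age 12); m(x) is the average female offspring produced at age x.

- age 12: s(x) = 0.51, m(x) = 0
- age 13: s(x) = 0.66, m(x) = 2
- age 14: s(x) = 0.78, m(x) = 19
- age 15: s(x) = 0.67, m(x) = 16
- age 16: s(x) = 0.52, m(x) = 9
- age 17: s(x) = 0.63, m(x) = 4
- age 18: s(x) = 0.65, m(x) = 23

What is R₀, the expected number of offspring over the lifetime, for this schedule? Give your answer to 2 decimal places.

10.39

Survivorship from birth: l_x = s_12·s_13·…·s_x.
  l_12 = 0.51000
  l_13 = 0.33660
  l_14 = 0.26255
  l_15 = 0.17591
  l_16 = 0.09147
  l_17 = 0.05763
  l_18 = 0.03746
R₀ = Σ l_x m(x):
  age 12: 0.51000 × 0 = 0.0000
  age 13: 0.33660 × 2 = 0.6732
  age 14: 0.26255 × 19 = 4.9885
  age 15: 0.17591 × 16 = 2.8146
  age 16: 0.09147 × 9 = 0.8232
  age 17: 0.05763 × 4 = 0.2305
  age 18: 0.03746 × 23 = 0.8616
R₀ = 0.0000 + 0.6732 + 4.9885 + 2.8146 + 0.8232 + 0.2305 + 0.8616 = 10.3915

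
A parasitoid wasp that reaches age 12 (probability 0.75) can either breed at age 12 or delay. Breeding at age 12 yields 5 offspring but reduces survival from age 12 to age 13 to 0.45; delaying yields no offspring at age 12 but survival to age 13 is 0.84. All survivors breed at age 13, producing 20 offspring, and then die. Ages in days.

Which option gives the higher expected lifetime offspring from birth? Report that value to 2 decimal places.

breed at age 12: R₀ = 0.75 × (5 + 0.45 × 20) = 0.75 × 14.0000 = 10.5000
delay to age 13: R₀ = 0.75 × (0.84 × 20) = 0.75 × 16.8000 = 12.6000
Higher: delay to age 13 (12.6000).

12.60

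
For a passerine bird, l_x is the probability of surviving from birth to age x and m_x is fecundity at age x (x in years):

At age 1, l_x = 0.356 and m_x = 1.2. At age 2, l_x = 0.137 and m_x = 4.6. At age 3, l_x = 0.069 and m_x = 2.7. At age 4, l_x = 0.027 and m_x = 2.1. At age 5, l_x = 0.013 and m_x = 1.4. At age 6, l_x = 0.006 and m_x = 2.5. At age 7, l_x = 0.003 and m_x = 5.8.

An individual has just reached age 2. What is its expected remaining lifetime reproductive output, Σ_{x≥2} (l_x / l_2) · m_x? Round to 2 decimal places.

l_2 = 0.137. Conditional survival from age 2 to x is l_x / l_2.
  x=2: (0.137/0.137) × 4.6 = 4.6000
  x=3: (0.069/0.137) × 2.7 = 1.3599
  x=4: (0.027/0.137) × 2.1 = 0.4139
  x=5: (0.013/0.137) × 1.4 = 0.1328
  x=6: (0.006/0.137) × 2.5 = 0.1095
  x=7: (0.003/0.137) × 5.8 = 0.1270
Sum = 4.6000 + 1.3599 + 0.4139 + 0.1328 + 0.1095 + 0.1270 = 6.7431

6.74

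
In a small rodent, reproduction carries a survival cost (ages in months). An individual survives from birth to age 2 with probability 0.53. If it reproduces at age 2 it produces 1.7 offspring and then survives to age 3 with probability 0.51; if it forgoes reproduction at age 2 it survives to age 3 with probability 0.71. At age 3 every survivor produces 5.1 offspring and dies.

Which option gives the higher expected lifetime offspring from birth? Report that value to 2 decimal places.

2.28

breed at age 2: R₀ = 0.53 × (1.7 + 0.51 × 5.1) = 0.53 × 4.3010 = 2.2795
delay to age 3: R₀ = 0.53 × (0.71 × 5.1) = 0.53 × 3.6210 = 1.9191
Higher: breed at age 2 (2.2795).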